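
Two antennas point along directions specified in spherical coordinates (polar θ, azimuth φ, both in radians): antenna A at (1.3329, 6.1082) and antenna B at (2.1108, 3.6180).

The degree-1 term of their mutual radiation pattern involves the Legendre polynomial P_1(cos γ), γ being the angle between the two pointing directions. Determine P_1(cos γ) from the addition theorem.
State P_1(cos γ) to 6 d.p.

Summing Y*_{l m}(θ₁,φ₁)·Y_{l m}(θ₂,φ₂) over m ∈ [−1, 1]; prefactor 4π/(2·1+1) = 4.188790:
  m=-1: 0.33064 - 0.05845j × -0.26334 + 0.13590j = -0.07912 + 0.06032j  (running Σ = -0.07912 + 0.06032j)
  m=0: 0.11514 + 0.00000j × -0.25121 + 0.00000j = -0.02893 + 0.00000j  (running Σ = -0.10805 + 0.06032j)
  m=1: -0.33064 - 0.05845j × 0.26334 + 0.13590j = -0.07912 - 0.06032j  (running Σ = -0.18717 + 0.00000j)
Total Σ_m = -0.18717 + 0.00000j. Multiply by 4.188790: -0.78403 + 0.00000j. P_1(cos γ) = -0.784034

-0.784034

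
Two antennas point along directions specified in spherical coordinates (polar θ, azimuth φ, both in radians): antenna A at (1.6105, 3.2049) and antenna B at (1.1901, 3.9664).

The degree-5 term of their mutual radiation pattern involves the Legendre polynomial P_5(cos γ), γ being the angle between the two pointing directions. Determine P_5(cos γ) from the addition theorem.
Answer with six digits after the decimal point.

-0.284938

Expand P_5 via completeness: Σ_{m} conj(Y_{5,m}) at Ω₁ times Y_{5,m} at Ω₂ —
  term(m=-5) = -0.116381+0.091430i   from Y*(Ω₁)=-0.439338-0.143905i, Y(Ω₂)=+0.177671-0.266305i
  term(m=-4) = +0.023422+0.002246i   from Y*(Ω₁)=-0.056223-0.014550i, Y(Ω₂)=-0.400140+0.063605i
  term(m=-3) = +0.014956+0.017270i   from Y*(Ω₁)=+0.334115+0.064230i, Y(Ω₂)=+0.052750+0.041549i
  term(m=-2) = -0.001016+0.021231i   from Y*(Ω₁)=+0.066312+0.008441i, Y(Ω₂)=+0.025036+0.316981i
  term(m=-1) = -0.035876+0.034201i   from Y*(Ω₁)=-0.312360-0.019801i, Y(Ω₂)=+0.107482-0.116306i
  term(m=+0) = -0.019633-0.000000i   from Y*(Ω₁)=-0.069121-0.000000i, Y(Ω₂)=+0.284043+0.000000i
  term(m=+1) = -0.035876-0.034201i   from Y*(Ω₁)=+0.312360-0.019801i, Y(Ω₂)=-0.107482-0.116306i
  term(m=+2) = -0.001016-0.021231i   from Y*(Ω₁)=+0.066312-0.008441i, Y(Ω₂)=+0.025036-0.316981i
  term(m=+3) = +0.014956-0.017270i   from Y*(Ω₁)=-0.334115+0.064230i, Y(Ω₂)=-0.052750+0.041549i
  term(m=+4) = +0.023422-0.002246i   from Y*(Ω₁)=-0.056223+0.014550i, Y(Ω₂)=-0.400140-0.063605i
  term(m=+5) = -0.116381-0.091430i   from Y*(Ω₁)=+0.439338-0.143905i, Y(Ω₂)=-0.177671-0.266305i
Total Σ_m = -0.249421+0.000000i. Multiply by 1.142397: -0.284938+0.000000i. P_5(cos γ) = -0.284938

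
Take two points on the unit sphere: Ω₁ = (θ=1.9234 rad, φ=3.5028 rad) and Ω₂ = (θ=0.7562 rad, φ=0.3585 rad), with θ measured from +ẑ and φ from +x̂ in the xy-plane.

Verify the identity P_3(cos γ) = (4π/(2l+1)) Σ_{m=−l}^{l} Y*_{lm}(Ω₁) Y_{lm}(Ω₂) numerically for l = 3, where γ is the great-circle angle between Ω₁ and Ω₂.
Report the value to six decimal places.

-0.450532

Expand P_3 via completeness: Σ_{m} conj(Y_{3,m}) at Ω₁ times Y_{3,m} at Ω₂ —
  m=-3: Y*=-0.16144 - 0.30474j  Y=0.06406 - 0.11859j  product -0.04648 - 0.00038j
  m=-2: Y*=-0.23320 - 0.20553j  Y=0.26384 - 0.23001j  product -0.10880 - 0.00059j
  m=-1: Y*=0.11454 + 0.04327j  Y=0.34178 - 0.12806j  product 0.04469 + 0.00012j
  m=+0: Y*=0.30977 + 0.00000j  Y=-0.09612 + 0.00000j  product -0.02978 + 0.00000j
  m=+1: Y*=-0.11454 + 0.04327j  Y=-0.34178 - 0.12806j  product 0.04469 - 0.00012j
  m=+2: Y*=-0.23320 + 0.20553j  Y=0.26384 + 0.23001j  product -0.10880 + 0.00059j
  m=+3: Y*=0.16144 - 0.30474j  Y=-0.06406 - 0.11859j  product -0.04648 + 0.00038j
Accumulated sum -0.25097 + 0.00000j; after 4π/(2l+1) scaling, -0.45053 + 0.00000j ⇒ P_3 = -0.450532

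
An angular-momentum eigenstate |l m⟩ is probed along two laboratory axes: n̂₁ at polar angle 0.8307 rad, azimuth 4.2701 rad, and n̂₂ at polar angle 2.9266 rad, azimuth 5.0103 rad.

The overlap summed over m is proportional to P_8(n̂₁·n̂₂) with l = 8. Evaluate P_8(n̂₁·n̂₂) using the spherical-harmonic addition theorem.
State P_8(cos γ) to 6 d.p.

0.050818

Expand P_8 via completeness: Σ_{m} conj(Y_{8,m}) at Ω₁ times Y_{8,m} at Ω₂ —
  m=-8: Y*=-0.04202 + 0.01760j  Y=-0.00000 - 0.00000j  product 0.00000 + 0.00000j
  m=-7: Y*=0.00758 - 0.16624j  Y=0.00004 - 0.00002j  product -0.00000 - 0.00001j
  m=-6: Y*=0.31375 + 0.16649j  Y=0.00010 + 0.00046j  product -0.00004 + 0.00016j
  m=-5: Y*=-0.36878 + 0.27495j  Y=-0.00396 - 0.00032j  product 0.00155 - 0.00097j
  m=-4: Y*=-0.05190 - 0.25819j  Y=0.00918 - 0.02305j  product -0.00643 - 0.00117j
  m=-3: Y*=-0.17451 - 0.04343j  Y=0.08857 + 0.07119j  product -0.01236 - 0.01627j
  m=-2: Y*=0.23596 - 0.28810j  Y=-0.29853 + 0.20241j  product -0.01213 + 0.13377j
  m=-1: Y*=-0.00514 - 0.01086j  Y=-0.19940 - 0.64940j  product -0.00603 + 0.00551j
  m=+0: Y*=0.36977 + 0.00000j  Y=0.37762 + 0.00000j  product 0.13963 + 0.00000j
  m=+1: Y*=0.00514 - 0.01086j  Y=0.19940 - 0.64940j  product -0.00603 - 0.00551j
  m=+2: Y*=0.23596 + 0.28810j  Y=-0.29853 - 0.20241j  product -0.01213 - 0.13377j
  m=+3: Y*=0.17451 - 0.04343j  Y=-0.08857 + 0.07119j  product -0.01236 + 0.01627j
  m=+4: Y*=-0.05190 + 0.25819j  Y=0.00918 + 0.02305j  product -0.00643 + 0.00117j
  m=+5: Y*=0.36878 + 0.27495j  Y=0.00396 - 0.00032j  product 0.00155 + 0.00097j
  m=+6: Y*=0.31375 - 0.16649j  Y=0.00010 - 0.00046j  product -0.00004 - 0.00016j
  m=+7: Y*=-0.00758 - 0.16624j  Y=-0.00004 - 0.00002j  product -0.00000 + 0.00001j
  m=+8: Y*=-0.04202 - 0.01760j  Y=-0.00000 + 0.00000j  product 0.00000 - 0.00000j
Total Σ_m = 0.06875 - 0.00000j. Multiply by 0.739198: 0.05082 - 0.00000j. P_8(cos γ) = 0.050818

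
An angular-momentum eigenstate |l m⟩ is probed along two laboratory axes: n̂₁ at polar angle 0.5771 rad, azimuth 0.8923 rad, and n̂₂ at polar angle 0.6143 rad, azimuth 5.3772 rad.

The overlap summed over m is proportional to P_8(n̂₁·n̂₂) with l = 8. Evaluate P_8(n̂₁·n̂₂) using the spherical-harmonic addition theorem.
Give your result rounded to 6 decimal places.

Summing Y*_{l m}(θ₁,φ₁)·Y_{l m}(θ₂,φ₂) over m ∈ [−8, 8]; prefactor 4π/(2·8+1) = 0.739198:
  m=-8: Y*=(0.002655, 0.003054)  Y=(0.003577, 0.005160)  product (-0.000006, 0.000025)
  m=-7: Y*=(0.024848, -0.000922)  Y=(0.035546, 0.002089)  product (0.000885, 0.000019)
  m=-6: Y*=(0.056643, -0.075854)  Y=(0.082390, -0.093273)  product (-0.002408, -0.011533)
  m=-5: Y*=(-0.061629, -0.240468)  Y=(-0.053821, -0.291688)  product (-0.066825, 0.030919)
  m=-4: Y*=(-0.403741, -0.183996)  Y=(-0.417543, -0.218625)  product (0.128353, 0.165094)
  m=-3: Y*=(-0.422639, 0.211872)  Y=(-0.377399, 0.170185)  product (0.123446, -0.151887)
  m=-2: Y*=(-0.024036, 0.110704)  Y=(0.003796, -0.015434)  product (0.001617, 0.000791)
  m=-1: Y*=(-0.235908, -0.292625)  Y=(-0.254640, -0.324861)  product (-0.034991, 0.151151)
  m=+0: Y*=(-0.247782, -0.000000)  Y=(-0.122262, 0.000000)  product (0.030294, 0.000000)
  m=+1: Y*=(0.235908, -0.292625)  Y=(0.254640, -0.324861)  product (-0.034991, -0.151151)
  m=+2: Y*=(-0.024036, -0.110704)  Y=(0.003796, 0.015434)  product (0.001617, -0.000791)
  m=+3: Y*=(0.422639, 0.211872)  Y=(0.377399, 0.170185)  product (0.123446, 0.151887)
  m=+4: Y*=(-0.403741, 0.183996)  Y=(-0.417543, 0.218625)  product (0.128353, -0.165094)
  m=+5: Y*=(0.061629, -0.240468)  Y=(0.053821, -0.291688)  product (-0.066825, -0.030919)
  m=+6: Y*=(0.056643, 0.075854)  Y=(0.082390, 0.093273)  product (-0.002408, 0.011533)
  m=+7: Y*=(-0.024848, -0.000922)  Y=(-0.035546, 0.002089)  product (0.000885, -0.000019)
  m=+8: Y*=(0.002655, -0.003054)  Y=(0.003577, -0.005160)  product (-0.000006, -0.000025)
Total Σ_m = (0.330437, 0.000000). Multiply by 0.739198: (0.244258, 0.000000). P_8(cos γ) = 0.244258

0.244258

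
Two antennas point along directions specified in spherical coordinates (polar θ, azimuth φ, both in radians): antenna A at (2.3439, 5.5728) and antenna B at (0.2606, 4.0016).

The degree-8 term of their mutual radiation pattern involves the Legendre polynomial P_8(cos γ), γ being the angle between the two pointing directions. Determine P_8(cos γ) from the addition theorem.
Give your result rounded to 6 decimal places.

0.317973

Summing Y*_{l m}(θ₁,φ₁)·Y_{l m}(θ₂,φ₂) over m ∈ [−8, 8]; prefactor 4π/(2·8+1) = 0.739198:
  term(m=-8) = (0.000000, 0.000000)   from Y*(Ω₁)=(0.029298, 0.020049), Y(Ω₂)=(0.000008, -0.000006)
  term(m=-7) = (-0.000000, 0.000021)   from Y*(Ω₁)=(-0.035661, -0.133888), Y(Ω₂)=(-0.000145, -0.000039)
  term(m=-6) = (-0.000458, -0.000001)   from Y*(Ω₁)=(-0.139047, 0.287793), Y(Ω₂)=(0.000620, 0.001291)
  term(m=-5) = (0.000009, -0.004520)   from Y*(Ω₁)=(0.422136, -0.183641), Y(Ω₂)=(0.003935, -0.008996)
  term(m=-4) = (0.016705, 0.000027)   from Y*(Ω₁)=(-0.320637, -0.099203), Y(Ω₂)=(-0.047573, 0.014635)
  term(m=-3) = (0.000020, -0.016590)   from Y*(Ω₁)=(-0.048017, -0.076527), Y(Ω₂)=(0.155429, 0.097787)
  term(m=-2) = (0.177587, 0.000143)   from Y*(Ω₁)=(-0.057561, 0.380790), Y(Ω₂)=(-0.068553, -0.456002)
  term(m=-1) = (-0.000024, 0.059606)   from Y*(Ω₁)=(0.069688, -0.059946), Y(Ω₂)=(-0.423055, 0.491409)
  term(m=+0) = (0.042480, 0.000000)   from Y*(Ω₁)=(0.358589, -0.000000), Y(Ω₂)=(0.118463, 0.000000)
  term(m=+1) = (-0.000024, -0.059606)   from Y*(Ω₁)=(-0.069688, -0.059946), Y(Ω₂)=(0.423055, 0.491409)
  term(m=+2) = (0.177587, -0.000143)   from Y*(Ω₁)=(-0.057561, -0.380790), Y(Ω₂)=(-0.068553, 0.456002)
  term(m=+3) = (0.000020, 0.016590)   from Y*(Ω₁)=(0.048017, -0.076527), Y(Ω₂)=(-0.155429, 0.097787)
  term(m=+4) = (0.016705, -0.000027)   from Y*(Ω₁)=(-0.320637, 0.099203), Y(Ω₂)=(-0.047573, -0.014635)
  term(m=+5) = (0.000009, 0.004520)   from Y*(Ω₁)=(-0.422136, -0.183641), Y(Ω₂)=(-0.003935, -0.008996)
  term(m=+6) = (-0.000458, 0.000001)   from Y*(Ω₁)=(-0.139047, -0.287793), Y(Ω₂)=(0.000620, -0.001291)
  term(m=+7) = (-0.000000, -0.000021)   from Y*(Ω₁)=(0.035661, -0.133888), Y(Ω₂)=(0.000145, -0.000039)
  term(m=+8) = (0.000000, -0.000000)   from Y*(Ω₁)=(0.029298, -0.020049), Y(Ω₂)=(0.000008, 0.000006)
Σ over m = (0.430160, 0.000000); ×(4π/17) → (0.317973, 0.000000). Real part: 0.317973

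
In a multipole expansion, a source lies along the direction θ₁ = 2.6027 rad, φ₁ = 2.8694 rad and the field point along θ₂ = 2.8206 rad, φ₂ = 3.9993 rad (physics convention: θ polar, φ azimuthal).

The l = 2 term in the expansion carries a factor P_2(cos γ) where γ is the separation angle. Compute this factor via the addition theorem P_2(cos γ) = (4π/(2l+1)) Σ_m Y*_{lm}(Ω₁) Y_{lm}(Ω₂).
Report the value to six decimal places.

Addition theorem: P_2(cos γ) = (4π/5) Σ_m Y*_{lm}(Ω₁) Y_{lm}(Ω₂), m = −2…2:
  term(m=-2) = (-0.002487, -0.003019)   from Y*(Ω₁)=(0.087024, -0.052685), Y(Ω₂)=(-0.005541, -0.038051)
  term(m=-1) = (0.033587, -0.071177)   from Y*(Ω₁)=(0.327746, -0.091480), Y(Ω₂)=(0.151308, -0.174939)
  term(m=+0) = (0.204764, 0.000000)   from Y*(Ω₁)=(0.381599, -0.000000), Y(Ω₂)=(0.536595, 0.000000)
  term(m=+1) = (0.033587, 0.071177)   from Y*(Ω₁)=(-0.327746, -0.091480), Y(Ω₂)=(-0.151308, -0.174939)
  term(m=+2) = (-0.002487, 0.003019)   from Y*(Ω₁)=(0.087024, 0.052685), Y(Ω₂)=(-0.005541, 0.038051)
Total Σ_m = (0.266964, 0.000000). Multiply by 2.513274: (0.670954, 0.000000). P_2(cos γ) = 0.670954

0.670954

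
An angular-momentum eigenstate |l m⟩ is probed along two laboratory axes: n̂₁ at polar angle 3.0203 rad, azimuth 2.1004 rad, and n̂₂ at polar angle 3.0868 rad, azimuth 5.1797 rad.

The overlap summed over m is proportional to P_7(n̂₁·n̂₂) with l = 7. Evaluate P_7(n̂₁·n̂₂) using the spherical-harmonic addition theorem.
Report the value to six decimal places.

Addition theorem: P_7(cos γ) = (4π/15) Σ_m Y*_{lm}(Ω₁) Y_{lm}(Ω₂), m = −7…7:
  [-7]  conj(Y_{7,-7})(Ω₁) = -0.000000+0.000000i ; Y_{7,-7}(Ω₂) = +0.000000+0.000000i ; Δ = -0.000000-0.000000i
  [-6]  conj(Y_{7,-6})(Ω₁) = -0.000006-0.000000i ; Y_{7,-6}(Ω₂) = -0.000000-0.000000i ; Δ = +0.000000+0.000000i
  [-5]  conj(Y_{7,-5})(Ω₁) = -0.000053-0.000099i ; Y_{7,-5}(Ω₂) = +0.000002-0.000001i ; Δ = -0.000000-0.000000i
  [-4]  conj(Y_{7,-4})(Ω₁) = +0.000797-0.001308i ; Y_{7,-4}(Ω₂) = +0.000019+0.000063i ; Δ = +0.000000+0.000000i
  [-3]  conj(Y_{7,-3})(Ω₁) = +0.015050+0.000271i ; Y_{7,-3}(Ω₂) = -0.001421-0.000242i ; Δ = -0.000021-0.000004i
  [-2]  conj(Y_{7,-2})(Ω₁) = +0.050596+0.090117i ; Y_{7,-2}(Ω₂) = +0.013216-0.017892i ; Δ = +0.002281+0.000286i
  [-1]  conj(Y_{7,-1})(Ω₁) = -0.225844+0.385804i ; Y_{7,-1}(Ω₂) = +0.098823+0.195849i ; Δ = -0.097878-0.006105i
  [+0]  conj(Y_{7,0})(Ω₁) = -0.878716-0.000000i ; Y_{7,0}(Ω₂) = -1.047102+0.000000i ; Δ = +0.920105+0.000000i
  [+1]  conj(Y_{7,1})(Ω₁) = +0.225844+0.385804i ; Y_{7,1}(Ω₂) = -0.098823+0.195849i ; Δ = -0.097878+0.006105i
  [+2]  conj(Y_{7,2})(Ω₁) = +0.050596-0.090117i ; Y_{7,2}(Ω₂) = +0.013216+0.017892i ; Δ = +0.002281-0.000286i
  [+3]  conj(Y_{7,3})(Ω₁) = -0.015050+0.000271i ; Y_{7,3}(Ω₂) = +0.001421-0.000242i ; Δ = -0.000021+0.000004i
  [+4]  conj(Y_{7,4})(Ω₁) = +0.000797+0.001308i ; Y_{7,4}(Ω₂) = +0.000019-0.000063i ; Δ = +0.000000-0.000000i
  [+5]  conj(Y_{7,5})(Ω₁) = +0.000053-0.000099i ; Y_{7,5}(Ω₂) = -0.000002-0.000001i ; Δ = -0.000000+0.000000i
  [+6]  conj(Y_{7,6})(Ω₁) = -0.000006+0.000000i ; Y_{7,6}(Ω₂) = -0.000000+0.000000i ; Δ = +0.000000-0.000000i
  [+7]  conj(Y_{7,7})(Ω₁) = +0.000000+0.000000i ; Y_{7,7}(Ω₂) = -0.000000+0.000000i ; Δ = -0.000000+0.000000i
Total Σ_m = +0.728869-0.000000i. Multiply by 0.837758: +0.610616-0.000000i. P_7(cos γ) = 0.610616

0.610616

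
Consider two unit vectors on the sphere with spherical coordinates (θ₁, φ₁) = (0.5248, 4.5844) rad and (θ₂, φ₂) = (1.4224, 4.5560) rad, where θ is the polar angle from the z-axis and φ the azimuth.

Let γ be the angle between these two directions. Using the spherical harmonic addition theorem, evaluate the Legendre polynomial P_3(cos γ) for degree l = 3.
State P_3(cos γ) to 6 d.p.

-0.329582

Expand P_3 via completeness: Σ_{m} conj(Y_{3,m}) at Ω₁ times Y_{3,m} at Ω₂ —
  term(m=-3) = (0.021105, 0.001802)   from Y*(Ω₁)=(0.019659, 0.048658), Y(Ω₂)=(0.182493, -0.360005)
  term(m=-2) = (0.032764, 0.001863)   from Y*(Ω₁)=(-0.214799, 0.056217), Y(Ω₂)=(-0.140629, -0.045478)
  term(m=-1) = (-0.126482, -0.003593)   from Y*(Ω₁)=(-0.056730, -0.440819), Y(Ω₂)=(0.044341, -0.281218)
  term(m=+0) = (-0.038364, 0.000000)   from Y*(Ω₁)=(0.240536, -0.000000), Y(Ω₂)=(-0.159494, 0.000000)
  term(m=+1) = (-0.126482, 0.003593)   from Y*(Ω₁)=(0.056730, -0.440819), Y(Ω₂)=(-0.044341, -0.281218)
  term(m=+2) = (0.032764, -0.001863)   from Y*(Ω₁)=(-0.214799, -0.056217), Y(Ω₂)=(-0.140629, 0.045478)
  term(m=+3) = (0.021105, -0.001802)   from Y*(Ω₁)=(-0.019659, 0.048658), Y(Ω₂)=(-0.182493, -0.360005)
Accumulated sum (-0.183591, 0.000000); after 4π/(2l+1) scaling, (-0.329582, 0.000000) ⇒ P_3 = -0.329582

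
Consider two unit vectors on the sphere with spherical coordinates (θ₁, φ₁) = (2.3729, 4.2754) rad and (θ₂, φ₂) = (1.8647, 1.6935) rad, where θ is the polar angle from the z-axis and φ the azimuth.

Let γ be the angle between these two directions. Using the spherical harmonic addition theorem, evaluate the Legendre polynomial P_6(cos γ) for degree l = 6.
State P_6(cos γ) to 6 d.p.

0.231767

Expand P_6 via completeness: Σ_{m} conj(Y_{6,m}) at Ω₁ times Y_{6,m} at Ω₂ —
  m=-6: (0.047335, 0.027081) × (-0.275199, 0.249381) = (-0.019780, 0.004352)  (running Σ = (-0.019780, 0.004352))
  m=-5: (0.159637, -0.112562) × (0.224188, 0.318373) = (0.071625, 0.025589)  (running Σ = (0.051845, 0.029941))
  m=-4: (-0.068788, -0.384213) × (-0.020299, 0.010849) = (0.005565, 0.007053)  (running Σ = (0.057410, 0.036994))
  m=-3: (-0.408032, -0.108471) × (0.123655, 0.320606) = (-0.015679, -0.144230)  (running Σ = (0.041731, -0.107236))
  m=-2: (-0.051495, 0.061533) × (0.080507, -0.020163) = (-0.002905, 0.005992)  (running Σ = (0.038826, -0.101244))
  m=-1: (-0.147306, -0.315359) × (0.037956, 0.307773) = (0.091468, -0.057307)  (running Σ = (0.130294, -0.158551))
  m=0: (-0.189369, -0.000000) × (0.109959, 0.000000) = (-0.020823, -0.000000)  (running Σ = (0.109471, -0.158551))
  m=1: (0.147306, -0.315359) × (-0.037956, 0.307773) = (0.091468, 0.057307)  (running Σ = (0.200939, -0.101244))
  m=2: (-0.051495, -0.061533) × (0.080507, 0.020163) = (-0.002905, -0.005992)  (running Σ = (0.198034, -0.107236))
  m=3: (0.408032, -0.108471) × (-0.123655, 0.320606) = (-0.015679, 0.144230)  (running Σ = (0.182355, 0.036994))
  m=4: (-0.068788, 0.384213) × (-0.020299, -0.010849) = (0.005565, -0.007053)  (running Σ = (0.187920, 0.029941))
  m=5: (-0.159637, -0.112562) × (-0.224188, 0.318373) = (0.071625, -0.025589)  (running Σ = (0.259545, 0.004352))
  m=6: (0.047335, -0.027081) × (-0.275199, -0.249381) = (-0.019780, -0.004352)  (running Σ = (0.239765, 0.000000))
Total Σ_m = (0.239765, 0.000000). Multiply by 0.966644: (0.231767, 0.000000). P_6(cos γ) = 0.231767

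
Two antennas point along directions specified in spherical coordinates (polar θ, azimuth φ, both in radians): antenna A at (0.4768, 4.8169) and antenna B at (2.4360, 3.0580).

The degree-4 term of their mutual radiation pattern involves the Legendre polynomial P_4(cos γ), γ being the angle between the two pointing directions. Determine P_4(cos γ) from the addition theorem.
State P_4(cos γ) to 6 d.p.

Expand P_4 via completeness: Σ_{m} conj(Y_{4,m}) at Ω₁ times Y_{4,m} at Ω₂ —
  term(m=-4) = +0.001122+0.001050i   from Y*(Ω₁)=+0.017941+0.007970i, Y(Ω₂)=+0.073927+0.025683i
  term(m=-3) = -0.014939+0.023601i   from Y*(Ω₁)=-0.033154+0.102256i, Y(Ω₂)=+0.251711+0.064481i
  term(m=-2) = -0.127510-0.050369i   from Y*(Ω₁)=-0.311930-0.066167i, Y(Ω₂)=+0.423955+0.071547i
  term(m=-1) = +0.022474-0.118062i   from Y*(Ω₁)=+0.050825-0.484541i, Y(Ω₂)=+0.245817+0.020596i
  term(m=+0) = -0.033211+0.000000i   from Y*(Ω₁)=+0.119296-0.000000i, Y(Ω₂)=-0.278389+0.000000i
  term(m=+1) = +0.022474+0.118062i   from Y*(Ω₁)=-0.050825-0.484541i, Y(Ω₂)=-0.245817+0.020596i
  term(m=+2) = -0.127510+0.050369i   from Y*(Ω₁)=-0.311930+0.066167i, Y(Ω₂)=+0.423955-0.071547i
  term(m=+3) = -0.014939-0.023601i   from Y*(Ω₁)=+0.033154+0.102256i, Y(Ω₂)=-0.251711+0.064481i
  term(m=+4) = +0.001122-0.001050i   from Y*(Ω₁)=+0.017941-0.007970i, Y(Ω₂)=+0.073927-0.025683i
Total Σ_m = -0.270919+0.000000i. Multiply by 1.396263: -0.378274+0.000000i. P_4(cos γ) = -0.378274

-0.378274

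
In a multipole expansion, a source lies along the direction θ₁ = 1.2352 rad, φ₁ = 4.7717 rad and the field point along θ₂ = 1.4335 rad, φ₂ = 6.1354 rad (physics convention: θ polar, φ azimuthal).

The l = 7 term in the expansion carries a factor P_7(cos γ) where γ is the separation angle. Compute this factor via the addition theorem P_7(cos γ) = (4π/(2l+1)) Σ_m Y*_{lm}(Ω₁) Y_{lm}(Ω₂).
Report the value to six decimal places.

Summing Y*_{l m}(θ₁,φ₁)·Y_{l m}(θ₂,φ₂) over m ∈ [−7, 7]; prefactor 4π/(2·7+1) = 0.837758:
  term(m=-7) = (-0.155441, 0.018920)   from Y*(Ω₁)=(-0.134953, 0.306154), Y(Ω₂)=(0.239137, 0.402309)
  term(m=-6) = (-0.034056, -0.100006)   from Y*(Ω₁)=(-0.409284, -0.152127), Y(Ω₂)=(0.152903, 0.187510)
  term(m=-5) = (-0.025710, 0.015248)   from Y*(Ω₁)=(0.032992, -0.107972), Y(Ω₂)=(-0.195707, -0.178313)
  term(m=-4) = (0.055050, 0.059999)   from Y*(Ω₁)=(-0.296888, -0.071787), Y(Ω₂)=(-0.221347, -0.148570)
  term(m=-3) = (0.026184, -0.036577)   from Y*(Ω₁)=(0.040817, -0.226968), Y(Ω₂)=(0.176202, 0.083676)
  term(m=-2) = (-0.054541, -0.023978)   from Y*(Ω₁)=(-0.216747, -0.025832), Y(Ω₂)=(0.261111, 0.079506)
  term(m=-1) = (-0.009052, 0.043083)   from Y*(Ω₁)=(0.015610, -0.262882), Y(Ω₂)=(-0.165347, -0.024615)
  term(m=+0) = (0.052043, 0.000000)   from Y*(Ω₁)=(-0.189799, -0.000000), Y(Ω₂)=(-0.274202, 0.000000)
  term(m=+1) = (-0.009052, -0.043083)   from Y*(Ω₁)=(-0.015610, -0.262882), Y(Ω₂)=(0.165347, -0.024615)
  term(m=+2) = (-0.054541, 0.023978)   from Y*(Ω₁)=(-0.216747, 0.025832), Y(Ω₂)=(0.261111, -0.079506)
  term(m=+3) = (0.026184, 0.036577)   from Y*(Ω₁)=(-0.040817, -0.226968), Y(Ω₂)=(-0.176202, 0.083676)
  term(m=+4) = (0.055050, -0.059999)   from Y*(Ω₁)=(-0.296888, 0.071787), Y(Ω₂)=(-0.221347, 0.148570)
  term(m=+5) = (-0.025710, -0.015248)   from Y*(Ω₁)=(-0.032992, -0.107972), Y(Ω₂)=(0.195707, -0.178313)
  term(m=+6) = (-0.034056, 0.100006)   from Y*(Ω₁)=(-0.409284, 0.152127), Y(Ω₂)=(0.152903, -0.187510)
  term(m=+7) = (-0.155441, -0.018920)   from Y*(Ω₁)=(0.134953, 0.306154), Y(Ω₂)=(-0.239137, 0.402309)
Σ over m = (-0.343088, 0.000000); ×(4π/15) → (-0.287425, 0.000000). Real part: -0.287425

-0.287425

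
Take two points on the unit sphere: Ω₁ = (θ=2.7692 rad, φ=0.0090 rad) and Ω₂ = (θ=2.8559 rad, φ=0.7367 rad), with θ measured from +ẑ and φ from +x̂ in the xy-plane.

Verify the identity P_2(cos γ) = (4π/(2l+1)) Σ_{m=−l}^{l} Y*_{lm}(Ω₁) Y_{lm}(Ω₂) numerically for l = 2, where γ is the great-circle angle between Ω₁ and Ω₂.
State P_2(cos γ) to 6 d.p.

Expand P_2 via completeness: Σ_{m} conj(Y_{2,m}) at Ω₁ times Y_{2,m} at Ω₂ —
  m=-2: (0.051128, 0.000920) × (0.002983, -0.030534) = (0.000181, -0.001558)  (running Σ = (0.000181, -0.001558))
  m=-1: (-0.261811, -0.002356) × (-0.154727, 0.140346) = (0.040840, -0.036380)  (running Σ = (0.041021, -0.037938))
  m=0: (0.505525, -0.000000) × (0.555634, 0.000000) = (0.280887, 0.000000)  (running Σ = (0.321908, -0.037938))
  m=1: (0.261811, -0.002356) × (0.154727, 0.140346) = (0.040840, 0.036380)  (running Σ = (0.362748, -0.001558))
  m=2: (0.051128, -0.000920) × (0.002983, 0.030534) = (0.000181, 0.001558)  (running Σ = (0.362929, 0.000000))
Accumulated sum (0.362929, 0.000000); after 4π/(2l+1) scaling, (0.912139, 0.000000) ⇒ P_2 = 0.912139

0.912139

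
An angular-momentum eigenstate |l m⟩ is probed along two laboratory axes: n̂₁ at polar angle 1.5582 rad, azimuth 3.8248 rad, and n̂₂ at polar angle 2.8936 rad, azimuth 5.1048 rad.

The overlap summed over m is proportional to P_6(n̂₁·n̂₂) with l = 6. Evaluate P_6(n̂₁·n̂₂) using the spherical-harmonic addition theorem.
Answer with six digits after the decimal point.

-0.290526

Term-by-term m-sum for l=6 (normalisation 4π/13 = 0.966644):
  term(m=-6) = +0.000009-0.000050i   from Y*(Ω₁)=-0.277855-0.394899i, Y(Ω₂)=+0.000075+0.000075i
  term(m=-5) = -0.000030+0.000004i   from Y*(Ω₁)=+0.020282+0.005710i, Y(Ω₂)=-0.001336+0.000551i
  term(m=-4) = -0.001707-0.003953i   from Y*(Ω₁)=+0.326712-0.141519i, Y(Ω₂)=+0.000014-0.012093i
  term(m=-3) = -0.001291+0.001084i   from Y*(Ω₁)=-0.011332+0.021829i, Y(Ω₂)=+0.063281+0.026276i
  term(m=-2) = -0.070429-0.046303i   from Y*(Ω₁)=+0.065904+0.317955i, Y(Ω₂)=-0.183650+0.183438i
  term(m=-1) = -0.004335+0.014485i   from Y*(Ω₁)=-0.020102-0.016363i, Y(Ω₂)=-0.223084-0.539011i
  term(m=+0) = -0.144986-0.000000i   from Y*(Ω₁)=-0.316788-0.000000i, Y(Ω₂)=+0.457676+0.000000i
  term(m=+1) = -0.004335-0.014485i   from Y*(Ω₁)=+0.020102-0.016363i, Y(Ω₂)=+0.223084-0.539011i
  term(m=+2) = -0.070429+0.046303i   from Y*(Ω₁)=+0.065904-0.317955i, Y(Ω₂)=-0.183650-0.183438i
  term(m=+3) = -0.001291-0.001084i   from Y*(Ω₁)=+0.011332+0.021829i, Y(Ω₂)=-0.063281+0.026276i
  term(m=+4) = -0.001707+0.003953i   from Y*(Ω₁)=+0.326712+0.141519i, Y(Ω₂)=+0.000014+0.012093i
  term(m=+5) = -0.000030-0.000004i   from Y*(Ω₁)=-0.020282+0.005710i, Y(Ω₂)=+0.001336+0.000551i
  term(m=+6) = +0.000009+0.000050i   from Y*(Ω₁)=-0.277855+0.394899i, Y(Ω₂)=+0.000075-0.000075i
Accumulated sum -0.300551-0.000000i; after 4π/(2l+1) scaling, -0.290526-0.000000i ⇒ P_6 = -0.290526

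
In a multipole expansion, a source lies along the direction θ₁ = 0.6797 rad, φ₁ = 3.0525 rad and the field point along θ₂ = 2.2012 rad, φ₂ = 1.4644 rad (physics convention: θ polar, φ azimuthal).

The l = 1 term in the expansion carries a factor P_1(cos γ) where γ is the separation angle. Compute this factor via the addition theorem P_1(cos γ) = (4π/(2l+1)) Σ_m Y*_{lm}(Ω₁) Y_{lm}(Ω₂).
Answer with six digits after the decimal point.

-0.467253

Term-by-term m-sum for l=1 (normalisation 4π/3 = 4.188790):
  m=-1: Y*=-0.216302+0.019322i  Y=+0.029638-0.277508i  product -0.001049+0.060598i
  m=+0: Y*=+0.380016-0.000000i  Y=-0.288017+0.000000i  product -0.109451+0.000000i
  m=+1: Y*=+0.216302+0.019322i  Y=-0.029638-0.277508i  product -0.001049-0.060598i
Σ over m = -0.111548+0.000000i; ×(4π/3) → -0.467253+0.000000i. Real part: -0.467253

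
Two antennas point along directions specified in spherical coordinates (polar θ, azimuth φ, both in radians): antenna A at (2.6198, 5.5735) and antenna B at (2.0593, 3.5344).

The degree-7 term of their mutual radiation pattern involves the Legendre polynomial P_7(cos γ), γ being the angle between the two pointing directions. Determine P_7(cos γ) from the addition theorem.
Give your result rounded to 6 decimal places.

Addition theorem: P_7(cos γ) = (4π/15) Σ_m Y*_{lm}(Ω₁) Y_{lm}(Ω₂), m = −7…7:
  m=-7: +0.000966+0.003698i × +0.193466+0.079965i = -0.000109+0.000793i  (running Σ = -0.000109+0.000793i)
  m=-6: +0.010914-0.022349i × +0.294552+0.294169i = +0.009789-0.003372i  (running Σ = +0.009680-0.002580i)
  m=-5: -0.090920+0.039175i × +0.140651+0.339043i = -0.026070-0.025316i  (running Σ = -0.016390-0.027896i)
  m=-4: +0.253751+0.079288i × -0.000012-0.028643i = +0.002268-0.007269i  (running Σ = -0.014122-0.035165i)
  m=-3: -0.247967-0.397047i × +0.133979-0.323750i = -0.161766+0.027084i  (running Σ = -0.175888-0.008081i)
  m=-2: -0.066596+0.436426i × +0.092709-0.092749i = +0.034304+0.046637i  (running Σ = -0.141584+0.038556i)
  m=-1: -0.024635+0.021161i × -0.276425+0.114534i = +0.004386-0.008671i  (running Σ = -0.137198+0.029885i)
  m=0: +0.448619-0.000000i × -0.171276+0.000000i = -0.076838+0.000000i  (running Σ = -0.214036+0.029885i)
  m=1: +0.024635+0.021161i × +0.276425+0.114534i = +0.004386+0.008671i  (running Σ = -0.209650+0.038556i)
  m=2: -0.066596-0.436426i × +0.092709+0.092749i = +0.034304-0.046637i  (running Σ = -0.175346-0.008081i)
  m=3: +0.247967-0.397047i × -0.133979-0.323750i = -0.161766-0.027084i  (running Σ = -0.337112-0.035165i)
  m=4: +0.253751-0.079288i × -0.000012+0.028643i = +0.002268+0.007269i  (running Σ = -0.334844-0.027896i)
  m=5: +0.090920+0.039175i × -0.140651+0.339043i = -0.026070+0.025316i  (running Σ = -0.360914-0.002580i)
  m=6: +0.010914+0.022349i × +0.294552-0.294169i = +0.009789+0.003372i  (running Σ = -0.351125+0.000793i)
  m=7: -0.000966+0.003698i × -0.193466+0.079965i = -0.000109-0.000793i  (running Σ = -0.351234+0.000000i)
Σ over m = -0.351234+0.000000i; ×(4π/15) → -0.294249+0.000000i. Real part: -0.294249

-0.294249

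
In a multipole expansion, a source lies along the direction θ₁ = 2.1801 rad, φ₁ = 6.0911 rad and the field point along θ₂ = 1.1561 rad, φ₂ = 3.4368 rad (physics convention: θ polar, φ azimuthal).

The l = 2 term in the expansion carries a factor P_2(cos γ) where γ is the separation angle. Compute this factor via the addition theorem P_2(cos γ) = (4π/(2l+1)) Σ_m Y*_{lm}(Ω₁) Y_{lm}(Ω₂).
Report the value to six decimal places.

0.698221

Summing Y*_{l m}(θ₁,φ₁)·Y_{l m}(θ₂,φ₂) over m ∈ [−2, 2]; prefactor 4π/(2·2+1) = 2.513274:
  m=-2: Y*=(0.240826, -0.097356)  Y=(0.268790, -0.180132)  product (0.047195, -0.069549)
  m=-1: Y*=(-0.355896, 0.069216)  Y=(-0.272562, 0.082884)  product (0.091267, -0.048364)
  m=+0: Y*=(-0.005497, -0.000000)  Y=(-0.161791, 0.000000)  product (0.000889, 0.000000)
  m=+1: Y*=(0.355896, 0.069216)  Y=(0.272562, 0.082884)  product (0.091267, 0.048364)
  m=+2: Y*=(0.240826, 0.097356)  Y=(0.268790, 0.180132)  product (0.047195, 0.069549)
Σ over m = (0.277813, 0.000000); ×(4π/5) → (0.698221, 0.000000). Real part: 0.698221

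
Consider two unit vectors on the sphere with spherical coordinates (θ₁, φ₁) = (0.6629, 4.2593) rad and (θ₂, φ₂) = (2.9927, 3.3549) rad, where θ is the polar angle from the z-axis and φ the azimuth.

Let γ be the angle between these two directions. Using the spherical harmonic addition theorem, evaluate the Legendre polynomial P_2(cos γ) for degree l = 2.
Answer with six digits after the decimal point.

Expand P_2 via completeness: Σ_{m} conj(Y_{2,m}) at Ω₁ times Y_{2,m} at Ω₂ —
  term(m=-2) = -0.000293+0.001208i   from Y*(Ω₁)=-0.090226+0.115153i, Y(Ω₂)=+0.007738-0.003517i
  term(m=-1) = -0.026254-0.033384i   from Y*(Ω₁)=-0.164040-0.336928i, Y(Ω₂)=+0.110766-0.023992i
  term(m=+0) = +0.166181+0.000000i   from Y*(Ω₁)=+0.272444-0.000000i, Y(Ω₂)=+0.609962+0.000000i
  term(m=+1) = -0.026254+0.033384i   from Y*(Ω₁)=+0.164040-0.336928i, Y(Ω₂)=-0.110766-0.023992i
  term(m=+2) = -0.000293-0.001208i   from Y*(Ω₁)=-0.090226-0.115153i, Y(Ω₂)=+0.007738+0.003517i
Accumulated sum +0.113087+0.000000i; after 4π/(2l+1) scaling, +0.284219+0.000000i ⇒ P_2 = 0.284219

0.284219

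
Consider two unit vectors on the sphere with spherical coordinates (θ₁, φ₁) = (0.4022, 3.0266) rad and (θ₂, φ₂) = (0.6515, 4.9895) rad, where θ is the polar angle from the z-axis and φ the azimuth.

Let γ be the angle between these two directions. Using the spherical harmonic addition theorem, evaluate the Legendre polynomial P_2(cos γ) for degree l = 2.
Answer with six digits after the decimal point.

0.116355

Summing Y*_{l m}(θ₁,φ₁)·Y_{l m}(θ₂,φ₂) over m ∈ [−2, 2]; prefactor 4π/(2·2+1) = 2.513274:
  m=-2: 0.05763 - 0.01349j × -0.12077 + 0.07475j = -0.00595 + 0.00594j  (running Σ = -0.00595 + 0.00594j)
  m=-1: -0.27644 + 0.03193j × 0.10191 + 0.35829j = -0.03961 - 0.09579j  (running Σ = -0.04556 - 0.08986j)
  m=0: 0.48580 + 0.00000j × 0.28288 + 0.00000j = 0.13742 + 0.00000j  (running Σ = 0.09186 - 0.08986j)
  m=1: 0.27644 + 0.03193j × -0.10191 + 0.35829j = -0.03961 + 0.09579j  (running Σ = 0.05225 + 0.00594j)
  m=2: 0.05763 + 0.01349j × -0.12077 - 0.07475j = -0.00595 - 0.00594j  (running Σ = 0.04630 + 0.00000j)
Σ over m = 0.04630 + 0.00000j; ×(4π/5) → 0.11635 + 0.00000j. Real part: 0.116355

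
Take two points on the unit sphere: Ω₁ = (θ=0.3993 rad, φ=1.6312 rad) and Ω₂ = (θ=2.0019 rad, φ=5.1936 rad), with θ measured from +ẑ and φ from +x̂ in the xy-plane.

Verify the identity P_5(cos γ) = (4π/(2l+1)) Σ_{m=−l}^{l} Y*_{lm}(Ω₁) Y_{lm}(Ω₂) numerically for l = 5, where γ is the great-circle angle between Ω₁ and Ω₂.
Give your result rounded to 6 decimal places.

0.376048

Term-by-term m-sum for l=5 (normalisation 4π/11 = 1.142397):
  [-5]  conj(Y_{5,-5})(Ω₁) = -0.00123 + 0.00394j ; Y_{5,-5}(Ω₂) = 0.19275 - 0.21300j ; Δ = 0.00060 + 0.00102j
  [-4]  conj(Y_{5,-4})(Ω₁) = 0.02999 + 0.00739j ; Y_{5,-4}(Ω₂) = 0.14486 + 0.39191j ; Δ = 0.00145 + 0.01283j
  [-3]  conj(Y_{5,-3})(Ω₁) = 0.02432 - 0.13276j ; Y_{5,-3}(Ω₂) = -0.14707 - 0.01880j ; Δ = -0.00607 + 0.01907j
  [-2]  conj(Y_{5,-2})(Ω₁) = -0.36234 - 0.04399j ; Y_{5,-2}(Ω₂) = -0.15907 + 0.22839j ; Δ = 0.06768 - 0.07576j
  [-1]  conj(Y_{5,-1})(Ω₁) = -0.03193 + 0.52794j ; Y_{5,-1}(Ω₂) = -0.10833 - 0.20746j ; Δ = 0.11299 - 0.05057j
  [+0]  conj(Y_{5,0})(Ω₁) = 0.10507 + 0.00000j ; Y_{5,0}(Ω₂) = -0.22958 + 0.00000j ; Δ = -0.02412 + 0.00000j
  [+1]  conj(Y_{5,1})(Ω₁) = 0.03193 + 0.52794j ; Y_{5,1}(Ω₂) = 0.10833 - 0.20746j ; Δ = 0.11299 + 0.05057j
  [+2]  conj(Y_{5,2})(Ω₁) = -0.36234 + 0.04399j ; Y_{5,2}(Ω₂) = -0.15907 - 0.22839j ; Δ = 0.06768 + 0.07576j
  [+3]  conj(Y_{5,3})(Ω₁) = -0.02432 - 0.13276j ; Y_{5,3}(Ω₂) = 0.14707 - 0.01880j ; Δ = -0.00607 - 0.01907j
  [+4]  conj(Y_{5,4})(Ω₁) = 0.02999 - 0.00739j ; Y_{5,4}(Ω₂) = 0.14486 - 0.39191j ; Δ = 0.00145 - 0.01283j
  [+5]  conj(Y_{5,5})(Ω₁) = 0.00123 + 0.00394j ; Y_{5,5}(Ω₂) = -0.19275 - 0.21300j ; Δ = 0.00060 - 0.00102j
Total Σ_m = 0.32917 - 0.00000j. Multiply by 1.142397: 0.37605 - 0.00000j. P_5(cos γ) = 0.376048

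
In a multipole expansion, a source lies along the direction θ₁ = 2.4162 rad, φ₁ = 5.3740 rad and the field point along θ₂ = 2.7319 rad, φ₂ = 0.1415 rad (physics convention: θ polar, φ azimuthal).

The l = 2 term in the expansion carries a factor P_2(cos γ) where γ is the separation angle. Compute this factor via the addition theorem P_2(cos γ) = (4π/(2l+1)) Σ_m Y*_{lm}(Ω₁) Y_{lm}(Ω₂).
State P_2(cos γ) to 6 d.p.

0.502825

Term-by-term m-sum for l=2 (normalisation 4π/5 = 2.513274):
  m=-2: Y*=(-0.041662, -0.164830)  Y=(0.058850, -0.017114)  product (-0.005273, -0.008987)
  m=-1: Y*=(-0.235616, 0.302580)  Y=(-0.279440, 0.039807)  product (0.053796, -0.093932)
  m=+0: Y*=(0.214335, -0.000000)  Y=(0.480659, 0.000000)  product (0.103022, 0.000000)
  m=+1: Y*=(0.235616, 0.302580)  Y=(0.279440, 0.039807)  product (0.053796, 0.093932)
  m=+2: Y*=(-0.041662, 0.164830)  Y=(0.058850, 0.017114)  product (-0.005273, 0.008987)
Σ over m = (0.200068, 0.000000); ×(4π/5) → (0.502825, 0.000000). Real part: 0.502825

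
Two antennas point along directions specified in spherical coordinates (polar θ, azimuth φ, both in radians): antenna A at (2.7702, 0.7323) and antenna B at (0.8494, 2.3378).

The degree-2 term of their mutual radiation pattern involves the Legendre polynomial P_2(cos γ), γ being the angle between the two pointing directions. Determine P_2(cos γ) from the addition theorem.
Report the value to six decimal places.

0.085679

Expand P_2 via completeness: Σ_{m} conj(Y_{2,m}) at Ω₁ times Y_{2,m} at Ω₂ —
  [-2]  conj(Y_{2,-2})(Ω₁) = 0.00539 + 0.05059j ; Y_{2,-2}(Ω₂) = -0.00801 + 0.21764j ; Δ = -0.01105 + 0.00077j
  [-1]  conj(Y_{2,-1})(Ω₁) = -0.19428 - 0.17467j ; Y_{2,-1}(Ω₂) = -0.26587 - 0.27584j ; Δ = 0.00347 + 0.10003j
  [+0]  conj(Y_{2,0})(Ω₁) = 0.50617 + 0.00000j ; Y_{2,0}(Ω₂) = 0.09730 + 0.00000j ; Δ = 0.04925 + 0.00000j
  [+1]  conj(Y_{2,1})(Ω₁) = 0.19428 - 0.17467j ; Y_{2,1}(Ω₂) = 0.26587 - 0.27584j ; Δ = 0.00347 - 0.10003j
  [+2]  conj(Y_{2,2})(Ω₁) = 0.00539 - 0.05059j ; Y_{2,2}(Ω₂) = -0.00801 - 0.21764j ; Δ = -0.01105 - 0.00077j
Σ over m = 0.03409 - 0.00000j; ×(4π/5) → 0.08568 - 0.00000j. Real part: 0.085679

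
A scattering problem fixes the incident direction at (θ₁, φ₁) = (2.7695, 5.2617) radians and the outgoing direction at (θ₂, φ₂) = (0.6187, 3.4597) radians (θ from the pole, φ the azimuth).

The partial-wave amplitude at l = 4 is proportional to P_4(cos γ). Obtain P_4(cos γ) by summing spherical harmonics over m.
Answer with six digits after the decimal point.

-0.210991

Summing Y*_{l m}(θ₁,φ₁)·Y_{l m}(θ₂,φ₂) over m ∈ [−4, 4]; prefactor 4π/(2·4+1) = 1.396263:
  [-4]  conj(Y_{4,-4})(Ω₁) = -0.004533+0.006264i ; Y_{4,-4}(Ω₂) = +0.014719-0.047859i ; Δ = +0.000233+0.000309i
  [-3]  conj(Y_{4,-3})(Ω₁) = +0.055868+0.004318i ; Y_{4,-3}(Ω₂) = -0.115009+0.162305i ; Δ = -0.007126+0.008571i
  [-2]  conj(Y_{4,-2})(Ω₁) = -0.102058-0.199839i ; Y_{4,-2}(Ω₂) = +0.329941-0.243720i ; Δ = -0.082378-0.041061i
  [-1]  conj(Y_{4,-1})(Ω₁) = -0.257218+0.420182i ; Y_{4,-1}(Ω₂) = -0.349324+0.115029i ; Δ = +0.041519-0.176367i
  [+0]  conj(Y_{4,0})(Ω₁) = +0.351663-0.000000i ; Y_{4,0}(Ω₂) = -0.158126+0.000000i ; Δ = -0.055607+0.000000i
  [+1]  conj(Y_{4,1})(Ω₁) = +0.257218+0.420182i ; Y_{4,1}(Ω₂) = +0.349324+0.115029i ; Δ = +0.041519+0.176367i
  [+2]  conj(Y_{4,2})(Ω₁) = -0.102058+0.199839i ; Y_{4,2}(Ω₂) = +0.329941+0.243720i ; Δ = -0.082378+0.041061i
  [+3]  conj(Y_{4,3})(Ω₁) = -0.055868+0.004318i ; Y_{4,3}(Ω₂) = +0.115009+0.162305i ; Δ = -0.007126-0.008571i
  [+4]  conj(Y_{4,4})(Ω₁) = -0.004533-0.006264i ; Y_{4,4}(Ω₂) = +0.014719+0.047859i ; Δ = +0.000233-0.000309i
Σ over m = -0.151111+0.000000i; ×(4π/9) → -0.210991+0.000000i. Real part: -0.210991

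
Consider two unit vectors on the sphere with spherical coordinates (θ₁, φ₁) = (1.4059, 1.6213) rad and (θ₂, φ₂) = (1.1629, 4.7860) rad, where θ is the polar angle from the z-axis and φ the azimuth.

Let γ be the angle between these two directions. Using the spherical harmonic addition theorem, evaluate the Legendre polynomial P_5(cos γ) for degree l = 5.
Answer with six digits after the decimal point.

Summing Y*_{l m}(θ₁,φ₁)·Y_{l m}(θ₂,φ₂) over m ∈ [−5, 5]; prefactor 4π/(2·5+1) = 1.142397:
  term(m=-5) = -0.13027 + 0.01512j   from Y*(Ω₁)=-0.10831 + 0.41975j, Y(Ω₂)=0.10885 + 0.28226j
  term(m=-4) = 0.09390 - 0.00870j   from Y*(Ω₁)=0.22348 + 0.04577j, Y(Ω₂)=0.39561 - 0.11997j
  term(m=-3) = 0.02795 - 0.00194j   from Y*(Ω₁)=-0.03796 + 0.24865j, Y(Ω₂)=-0.02439 - 0.10866j
  term(m=-2) = 0.07434 - 0.00344j   from Y*(Ω₁)=0.24755 + 0.02509j, Y(Ω₂)=0.29584 - 0.04387j
  term(m=-1) = 0.04047 - 0.00094j   from Y*(Ω₁)=-0.01018 + 0.20132j, Y(Ω₂)=-0.01477 - 0.20026j
  term(m=+0) = 0.06499 + 0.00000j   from Y*(Ω₁)=0.25263 + 0.00000j, Y(Ω₂)=0.25725 + 0.00000j
  term(m=+1) = 0.04047 + 0.00094j   from Y*(Ω₁)=0.01018 + 0.20132j, Y(Ω₂)=0.01477 - 0.20026j
  term(m=+2) = 0.07434 + 0.00344j   from Y*(Ω₁)=0.24755 - 0.02509j, Y(Ω₂)=0.29584 + 0.04387j
  term(m=+3) = 0.02795 + 0.00194j   from Y*(Ω₁)=0.03796 + 0.24865j, Y(Ω₂)=0.02439 - 0.10866j
  term(m=+4) = 0.09390 + 0.00870j   from Y*(Ω₁)=0.22348 - 0.04577j, Y(Ω₂)=0.39561 + 0.11997j
  term(m=+5) = -0.13027 - 0.01512j   from Y*(Ω₁)=0.10831 + 0.41975j, Y(Ω₂)=-0.10885 + 0.28226j
Σ over m = 0.27775 + 0.00000j; ×(4π/11) → 0.31730 + 0.00000j. Real part: 0.317300

0.317300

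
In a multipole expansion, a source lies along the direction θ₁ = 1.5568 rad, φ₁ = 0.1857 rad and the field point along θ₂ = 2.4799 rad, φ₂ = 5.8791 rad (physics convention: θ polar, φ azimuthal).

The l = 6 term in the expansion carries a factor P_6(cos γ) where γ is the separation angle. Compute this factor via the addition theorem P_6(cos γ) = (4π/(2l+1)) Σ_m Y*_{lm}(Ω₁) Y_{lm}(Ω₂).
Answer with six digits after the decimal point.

Term-by-term m-sum for l=6 (normalisation 4π/13 = 0.966644):
  m=-6: Y*=0.21286 + 0.43334j  Y=-0.01960 + 0.01709j  product -0.01158 - 0.00485j
  m=-5: Y*=0.01402 + 0.01874j  Y=0.05026 - 0.10415j  product 0.00266 - 0.00052j
  m=-4: Y*=-0.26213 - 0.24070j  Y=-0.01354 + 0.29705j  product 0.07505 - 0.07461j
  m=-3: Y*=-0.02319 - 0.01445j  Y=-0.16094 - 0.42948j  product -0.00247 + 0.01229j
  m=-2: Y*=0.30236 + 0.11776j  Y=0.21929 + 0.22952j  product 0.03928 + 0.09522j
  m=-1: Y*=0.02830 + 0.00532j  Y=0.16304 + 0.06972j  product 0.00424 + 0.00284j
  m=+0: Y*=-0.31654 + 0.00000j  Y=-0.38005 + 0.00000j  product 0.12030 + 0.00000j
  m=+1: Y*=-0.02830 + 0.00532j  Y=-0.16304 + 0.06972j  product 0.00424 - 0.00284j
  m=+2: Y*=0.30236 - 0.11776j  Y=0.21929 - 0.22952j  product 0.03928 - 0.09522j
  m=+3: Y*=0.02319 - 0.01445j  Y=0.16094 - 0.42948j  product -0.00247 - 0.01229j
  m=+4: Y*=-0.26213 + 0.24070j  Y=-0.01354 - 0.29705j  product 0.07505 + 0.07461j
  m=+5: Y*=-0.01402 + 0.01874j  Y=-0.05026 - 0.10415j  product 0.00266 + 0.00052j
  m=+6: Y*=0.21286 - 0.43334j  Y=-0.01960 - 0.01709j  product -0.01158 + 0.00485j
Accumulated sum 0.33466 - 0.00000j; after 4π/(2l+1) scaling, 0.32350 - 0.00000j ⇒ P_6 = 0.323496

0.323496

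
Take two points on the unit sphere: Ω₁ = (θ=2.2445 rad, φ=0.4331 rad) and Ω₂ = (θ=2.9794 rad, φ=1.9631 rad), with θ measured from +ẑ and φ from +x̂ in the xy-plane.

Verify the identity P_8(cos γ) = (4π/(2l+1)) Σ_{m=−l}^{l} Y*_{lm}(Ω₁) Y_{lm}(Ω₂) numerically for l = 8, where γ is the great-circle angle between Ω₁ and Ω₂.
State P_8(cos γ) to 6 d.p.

Summing Y*_{l m}(θ₁,φ₁)·Y_{l m}(θ₂,φ₂) over m ∈ [−8, 8]; prefactor 4π/(2·8+1) = 0.739198:
  m=-8: -0.068012-0.022781i × -0.000000-0.000000i = +0.000000+0.000000i  (running Σ = +0.000000+0.000000i)
  m=-7: +0.227652-0.025119i × -0.000002+0.000005i = -0.000000+0.000001i  (running Σ = -0.000000+0.000001i)
  m=-6: -0.355274+0.214410i × +0.000064+0.000064i = -0.000037-0.000009i  (running Σ = -0.000037-0.000008i)
  m=-5: +0.235204-0.347735i × +0.000946-0.000390i = +0.000087-0.000421i  (running Σ = +0.000050-0.000428i)
  m=-4: -0.014773+0.090620i × +0.000014-0.008588i = +0.000778+0.000128i  (running Σ = +0.000828-0.000300i)
  m=-3: +0.084507+0.303578i × -0.049174-0.020437i = +0.002049-0.016655i  (running Σ = +0.002877-0.016955i)
  m=-2: -0.177045-0.208246i × -0.164294+0.164034i = +0.063247+0.005172i  (running Σ = +0.066124-0.011783i)
  m=-1: -0.183044-0.084636i × +0.239569+0.579019i = +0.005154-0.126262i  (running Σ = +0.071278-0.138046i)
  m=0: +0.307456-0.000000i × +0.673709+0.000000i = +0.207136+0.000000i  (running Σ = +0.278413-0.138046i)
  m=1: +0.183044-0.084636i × -0.239569+0.579019i = +0.005154+0.126262i  (running Σ = +0.283567-0.011783i)
  m=2: -0.177045+0.208246i × -0.164294-0.164034i = +0.063247-0.005172i  (running Σ = +0.346814-0.016955i)
  m=3: -0.084507+0.303578i × +0.049174-0.020437i = +0.002049+0.016655i  (running Σ = +0.348863-0.000300i)
  m=4: -0.014773-0.090620i × +0.000014+0.008588i = +0.000778-0.000128i  (running Σ = +0.349641-0.000428i)
  m=5: -0.235204-0.347735i × -0.000946-0.000390i = +0.000087+0.000421i  (running Σ = +0.349728-0.000008i)
  m=6: -0.355274-0.214410i × +0.000064-0.000064i = -0.000037+0.000009i  (running Σ = +0.349691+0.000001i)
  m=7: -0.227652-0.025119i × +0.000002+0.000005i = -0.000000-0.000001i  (running Σ = +0.349691+0.000000i)
  m=8: -0.068012+0.022781i × -0.000000+0.000000i = +0.000000-0.000000i  (running Σ = +0.349691+0.000000i)
Σ over m = +0.349691+0.000000i; ×(4π/17) → +0.258491+0.000000i. Real part: 0.258491

0.258491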